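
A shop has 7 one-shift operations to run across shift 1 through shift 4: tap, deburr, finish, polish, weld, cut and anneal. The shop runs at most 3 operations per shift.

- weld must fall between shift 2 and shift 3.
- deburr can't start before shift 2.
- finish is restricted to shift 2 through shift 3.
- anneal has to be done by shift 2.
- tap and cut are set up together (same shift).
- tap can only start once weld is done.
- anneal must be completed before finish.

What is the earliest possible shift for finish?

Finish is available from shift 2; finish's own window allows nothing later than shift 3.
finish at shift 2 is achievable: finish=shift 2, tap=shift 3, anneal=shift 1, weld=shift 2, polish=shift 1, deburr=shift 2, cut=shift 3.

shift 2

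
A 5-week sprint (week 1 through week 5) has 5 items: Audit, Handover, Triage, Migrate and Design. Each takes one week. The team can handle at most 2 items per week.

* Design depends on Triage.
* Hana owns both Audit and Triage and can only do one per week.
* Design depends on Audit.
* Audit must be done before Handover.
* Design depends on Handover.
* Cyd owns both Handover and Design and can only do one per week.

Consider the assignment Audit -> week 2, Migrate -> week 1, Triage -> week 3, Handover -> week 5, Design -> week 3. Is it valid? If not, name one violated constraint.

The team can handle at most 2 items per week — holds.
Audit must be done before Handover — holds.
Hana owns both Audit and Triage and can only do one per week — holds.
Cyd owns both Handover and Design and can only do one per week — holds.
Design depends on Audit — holds.
Design depends on Handover — violated.
Design depends on Triage — violated.

Invalid. Design depends on Handover.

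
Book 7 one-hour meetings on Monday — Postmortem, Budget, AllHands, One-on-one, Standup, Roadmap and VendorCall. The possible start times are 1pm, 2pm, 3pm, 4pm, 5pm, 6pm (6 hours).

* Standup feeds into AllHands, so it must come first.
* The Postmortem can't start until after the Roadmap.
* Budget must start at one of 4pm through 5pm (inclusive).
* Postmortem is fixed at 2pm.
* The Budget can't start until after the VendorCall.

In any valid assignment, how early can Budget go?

4pm

Budget is available from 4pm; Budget's own window allows nothing later than 5pm.
Budget at 4pm is achievable: AllHands=2pm, One-on-one=1pm, Roadmap=1pm, Budget=4pm, Standup=1pm, VendorCall=1pm, Postmortem=2pm.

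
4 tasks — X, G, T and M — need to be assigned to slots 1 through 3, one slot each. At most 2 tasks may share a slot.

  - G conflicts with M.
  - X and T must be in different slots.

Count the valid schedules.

Splitting on X: it can be 1 (12), 2 (12), 3 (12). Listing each branch's schedules as (G, T, M):
X=1: (1,2,2) (1,2,3) (1,3,2) (1,3,3) (2,2,1) (2,2,3) (2,3,1) (2,3,3) (3,2,1) (3,2,2) (3,3,1) (3,3,2) — 12.
X=2: (1,1,2) (1,1,3) (1,3,2) (1,3,3) (2,1,1) (2,1,3) (2,3,1) (2,3,3) (3,1,1) (3,1,2) (3,3,1) (3,3,2) — 12.
X=3: (1,1,2) (1,1,3) (1,2,2) (1,2,3) (2,1,1) (2,1,3) (2,2,1) (2,2,3) (3,1,1) (3,1,2) (3,2,1) (3,2,2) — 12.
Summing: 12 + 12 + 12 = 36.

36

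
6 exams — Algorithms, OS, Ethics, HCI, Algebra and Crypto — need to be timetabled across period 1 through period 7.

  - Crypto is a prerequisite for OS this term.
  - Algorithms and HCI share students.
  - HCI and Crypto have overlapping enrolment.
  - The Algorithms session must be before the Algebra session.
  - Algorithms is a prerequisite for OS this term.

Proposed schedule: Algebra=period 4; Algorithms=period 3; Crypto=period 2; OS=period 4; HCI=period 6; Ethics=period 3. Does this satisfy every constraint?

Valid

Algorithms is a prerequisite for OS this term — holds.
Algorithms and HCI share students — holds.
HCI and Crypto have overlapping enrolment — holds.
Crypto is a prerequisite for OS this term — holds.
The Algorithms session must be before the Algebra session — holds.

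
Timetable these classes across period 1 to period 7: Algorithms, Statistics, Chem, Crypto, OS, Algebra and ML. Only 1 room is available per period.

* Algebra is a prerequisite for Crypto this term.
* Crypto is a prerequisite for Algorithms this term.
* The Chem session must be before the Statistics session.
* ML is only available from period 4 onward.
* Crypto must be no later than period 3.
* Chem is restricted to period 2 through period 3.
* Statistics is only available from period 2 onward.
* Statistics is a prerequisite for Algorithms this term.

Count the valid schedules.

Splitting on Algorithms: it can be period 5 (4), period 6 (8), period 7 (12). Listing each branch's schedules as (Statistics, Chem, Crypto, OS, Algebra, ML) by period number:
Algorithms=period 5: (4,2,3,6,1,7) (4,2,3,7,1,6) (4,3,2,6,1,7) (4,3,2,7,1,6) — 4.
Algorithms=period 6: (4,2,3,5,1,7) (4,2,3,7,1,5) (4,3,2,5,1,7) (4,3,2,7,1,5) (5,2,3,4,1,7) (5,2,3,7,1,4) (5,3,2,4,1,7) (5,3,2,7,1,4) — 8.
Algorithms=period 7: (4,2,3,5,1,6) (4,2,3,6,1,5) (4,3,2,5,1,6) (4,3,2,6,1,5) (5,2,3,4,1,6) (5,2,3,6,1,4) (5,3,2,4,1,6) (5,3,2,6,1,4) (6,2,3,4,1,5) (6,2,3,5,1,4) (6,3,2,4,1,5) (6,3,2,5,1,4) — 12.
Summing: 4 + 8 + 12 = 24.

24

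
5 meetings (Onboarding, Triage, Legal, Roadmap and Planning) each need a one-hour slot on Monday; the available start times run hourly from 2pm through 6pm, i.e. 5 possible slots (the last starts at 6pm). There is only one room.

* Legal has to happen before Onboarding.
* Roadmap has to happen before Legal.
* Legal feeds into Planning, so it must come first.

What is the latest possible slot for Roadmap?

Downstream work caps Roadmap at 4pm.
Roadmap at 3pm is achievable: Legal=4pm; Triage=2pm; Roadmap=3pm; Planning=6pm; Onboarding=5pm.
Nothing later works — the capacity limit rule out every slot after 3pm.

3pm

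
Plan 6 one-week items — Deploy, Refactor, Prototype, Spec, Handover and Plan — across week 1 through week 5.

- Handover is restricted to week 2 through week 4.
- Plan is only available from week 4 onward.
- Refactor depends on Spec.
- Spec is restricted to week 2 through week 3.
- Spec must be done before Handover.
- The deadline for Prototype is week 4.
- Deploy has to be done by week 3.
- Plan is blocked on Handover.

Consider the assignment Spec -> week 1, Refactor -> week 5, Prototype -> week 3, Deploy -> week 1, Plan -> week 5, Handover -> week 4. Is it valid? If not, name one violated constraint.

Invalid. Spec is restricted to week 2 through week 3.

Deploy has to be done by week 3 — holds.
Spec must be done before Handover — holds.
Plan is only available from week 4 onward — holds.
Spec is restricted to week 2 through week 3 — violated.
The deadline for Prototype is week 4 — holds.
Refactor depends on Spec — holds.
Plan is blocked on Handover — holds.
Handover is restricted to week 2 through week 4 — holds.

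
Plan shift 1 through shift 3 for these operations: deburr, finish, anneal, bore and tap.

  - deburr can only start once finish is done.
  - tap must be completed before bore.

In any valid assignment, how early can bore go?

shift 2

Precedence pushes bore to at least shift 2.
bore at shift 2 is achievable: bore=shift 2; tap=shift 1; finish=shift 1; deburr=shift 2; anneal=shift 1.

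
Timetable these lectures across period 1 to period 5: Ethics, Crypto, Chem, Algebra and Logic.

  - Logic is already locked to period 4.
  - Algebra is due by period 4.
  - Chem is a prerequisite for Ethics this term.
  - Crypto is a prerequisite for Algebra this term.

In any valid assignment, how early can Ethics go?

Precedence pushes Ethics to at least period 2.
Ethics at period 2 is achievable: Crypto in period 1; Chem in period 1; Ethics in period 2; Algebra in period 2; Logic in period 4.

period 2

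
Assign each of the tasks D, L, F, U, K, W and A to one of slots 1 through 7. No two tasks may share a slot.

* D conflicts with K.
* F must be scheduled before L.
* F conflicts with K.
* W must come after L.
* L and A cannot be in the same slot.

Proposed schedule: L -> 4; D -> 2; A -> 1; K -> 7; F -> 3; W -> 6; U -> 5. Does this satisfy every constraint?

Valid

D conflicts with K — holds.
F must be scheduled before L — holds.
W must come after L — holds.
F conflicts with K — holds.
L and A cannot be in the same slot — holds.
No two tasks may share a slot — holds.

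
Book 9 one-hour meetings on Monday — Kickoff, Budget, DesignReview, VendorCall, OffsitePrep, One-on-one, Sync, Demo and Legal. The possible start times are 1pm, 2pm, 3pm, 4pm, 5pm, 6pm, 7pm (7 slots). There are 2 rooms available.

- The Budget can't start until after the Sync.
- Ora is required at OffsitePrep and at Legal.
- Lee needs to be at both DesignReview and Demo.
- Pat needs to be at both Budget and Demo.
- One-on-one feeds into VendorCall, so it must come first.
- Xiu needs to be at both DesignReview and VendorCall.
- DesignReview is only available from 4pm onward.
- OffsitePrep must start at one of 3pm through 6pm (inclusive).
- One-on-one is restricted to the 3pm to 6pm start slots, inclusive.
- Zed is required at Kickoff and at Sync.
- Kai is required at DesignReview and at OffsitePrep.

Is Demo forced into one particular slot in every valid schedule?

Demo can be 1pm (e.g. Sync in 1pm; Demo in 1pm; Budget in 2pm; DesignReview in 4pm; Kickoff in 2pm; OffsitePrep in 3pm; One-on-one in 3pm; VendorCall in 5pm; Legal in 4pm) or 2pm (e.g. Demo -> 2pm, Kickoff -> 2pm, One-on-one -> 3pm, VendorCall -> 5pm, Budget -> 4pm, Legal -> 1pm, OffsitePrep -> 3pm, Sync -> 1pm, DesignReview -> 4pm).

No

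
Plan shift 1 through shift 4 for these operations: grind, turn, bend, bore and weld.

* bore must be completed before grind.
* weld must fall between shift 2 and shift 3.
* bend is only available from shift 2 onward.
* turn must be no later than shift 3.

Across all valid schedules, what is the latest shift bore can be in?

shift 3

Downstream work caps bore at shift 3.
bore at shift 3 is achievable: bend in shift 2; weld in shift 2; turn in shift 1; bore in shift 3; grind in shift 4.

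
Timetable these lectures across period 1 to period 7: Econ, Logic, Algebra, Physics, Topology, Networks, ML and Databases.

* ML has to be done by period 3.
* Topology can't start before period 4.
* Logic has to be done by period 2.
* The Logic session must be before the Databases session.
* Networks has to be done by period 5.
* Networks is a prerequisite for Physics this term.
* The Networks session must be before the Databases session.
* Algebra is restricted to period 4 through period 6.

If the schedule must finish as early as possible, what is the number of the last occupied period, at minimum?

The precedence chain requires at least 2 distinct periods.
Algebra can't be placed before period 4, so the schedule must run through at least period 4.
4 works (last occupied period: period 4): for example Logic=period 1; Topology=period 4; Networks=period 1; Econ=period 1; ML=period 1; Algebra=period 4; Physics=period 2; Databases=period 2.

period 4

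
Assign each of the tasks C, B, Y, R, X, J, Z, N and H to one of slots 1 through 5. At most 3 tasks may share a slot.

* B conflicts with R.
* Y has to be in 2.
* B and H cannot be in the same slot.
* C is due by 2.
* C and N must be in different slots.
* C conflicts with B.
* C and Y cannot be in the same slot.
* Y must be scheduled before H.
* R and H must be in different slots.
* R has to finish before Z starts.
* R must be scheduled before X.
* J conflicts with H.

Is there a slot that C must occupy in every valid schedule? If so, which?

C's window is 1–2.
Y is fixed at 2, and C can't share a slot with Y.
So C must be 1.

1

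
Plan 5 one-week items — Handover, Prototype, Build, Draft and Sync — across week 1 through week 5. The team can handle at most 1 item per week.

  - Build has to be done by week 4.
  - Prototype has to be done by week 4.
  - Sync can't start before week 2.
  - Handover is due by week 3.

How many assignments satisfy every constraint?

Splitting on Handover: it can be week 1 (12), week 2 (10), week 3 (10). Listing each branch's schedules as (Prototype, Build, Draft, Sync) by week number:
Handover=week 1: (2,3,4,5) (2,3,5,4) (2,4,3,5) (2,4,5,3) (3,2,4,5) (3,2,5,4) (3,4,2,5) (3,4,5,2) (4,2,3,5) (4,2,5,3) (4,3,2,5) (4,3,5,2) — 12.
Handover=week 2: (1,3,4,5) (1,3,5,4) (1,4,3,5) (1,4,5,3) (3,1,4,5) (3,1,5,4) (3,4,1,5) (4,1,3,5) (4,1,5,3) (4,3,1,5) — 10.
Handover=week 3: (1,2,4,5) (1,2,5,4) (1,4,2,5) (1,4,5,2) (2,1,4,5) (2,1,5,4) (2,4,1,5) (4,1,2,5) (4,1,5,2) (4,2,1,5) — 10.
Summing: 12 + 10 + 10 = 32.

32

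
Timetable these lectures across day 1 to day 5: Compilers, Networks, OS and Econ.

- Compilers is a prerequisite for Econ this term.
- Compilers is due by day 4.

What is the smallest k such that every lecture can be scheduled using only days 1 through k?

The precedence chain requires at least 2 distinct days.
2 works (last occupied day: day 2): for example Networks -> day 1, Compilers -> day 1, OS -> day 1, Econ -> day 2.

2 days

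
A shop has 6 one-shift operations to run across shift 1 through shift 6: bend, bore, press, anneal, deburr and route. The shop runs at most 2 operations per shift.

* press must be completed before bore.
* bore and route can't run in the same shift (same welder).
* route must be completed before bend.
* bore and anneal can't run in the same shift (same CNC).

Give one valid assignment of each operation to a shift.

anneal=shift 3, bend=shift 2, press=shift 1, deburr=shift 3, bore=shift 2, route=shift 1

Checking: press(shift 1) before bore(shift 2); route(shift 1) before bend(shift 2); bore(shift 2) != route(shift 1); bore(shift 2) != anneal(shift 3); max 2 per shift (cap 2).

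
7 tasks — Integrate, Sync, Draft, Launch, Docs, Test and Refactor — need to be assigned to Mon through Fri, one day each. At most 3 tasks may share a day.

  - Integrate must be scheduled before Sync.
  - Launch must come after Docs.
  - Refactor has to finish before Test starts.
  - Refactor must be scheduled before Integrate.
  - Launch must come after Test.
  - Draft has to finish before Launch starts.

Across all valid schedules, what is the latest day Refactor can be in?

Downstream work caps Refactor at Wed.
Refactor at Wed is achievable: Docs -> Mon, Integrate -> Thu, Launch -> Fri, Refactor -> Wed, Sync -> Fri, Draft -> Mon, Test -> Thu.

Wed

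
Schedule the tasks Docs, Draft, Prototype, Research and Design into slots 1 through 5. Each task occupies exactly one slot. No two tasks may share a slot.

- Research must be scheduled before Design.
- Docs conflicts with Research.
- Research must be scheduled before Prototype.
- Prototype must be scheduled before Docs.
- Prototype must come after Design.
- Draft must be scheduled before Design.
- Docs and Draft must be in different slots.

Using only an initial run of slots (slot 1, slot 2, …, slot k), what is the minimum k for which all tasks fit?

5

The precedence chain requires at least 4 distinct slots.
With at most 1 per slot and 5 tasks, at least 5 slots are needed.
5 works (last occupied slot: 5): for example Draft=2; Research=1; Prototype=4; Docs=5; Design=3.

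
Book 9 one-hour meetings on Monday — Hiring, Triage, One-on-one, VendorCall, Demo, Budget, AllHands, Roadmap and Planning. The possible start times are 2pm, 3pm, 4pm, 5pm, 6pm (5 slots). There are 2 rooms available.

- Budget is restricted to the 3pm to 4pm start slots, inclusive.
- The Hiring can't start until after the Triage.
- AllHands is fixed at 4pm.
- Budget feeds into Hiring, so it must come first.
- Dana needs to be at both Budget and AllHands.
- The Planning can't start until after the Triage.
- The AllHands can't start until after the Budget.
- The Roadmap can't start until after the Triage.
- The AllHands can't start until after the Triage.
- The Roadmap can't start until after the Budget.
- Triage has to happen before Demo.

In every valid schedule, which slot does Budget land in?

3pm

Budget's window is 3pm–4pm.
AllHands is fixed at 4pm, and Budget can't share a slot with AllHands.
So Budget must be 3pm.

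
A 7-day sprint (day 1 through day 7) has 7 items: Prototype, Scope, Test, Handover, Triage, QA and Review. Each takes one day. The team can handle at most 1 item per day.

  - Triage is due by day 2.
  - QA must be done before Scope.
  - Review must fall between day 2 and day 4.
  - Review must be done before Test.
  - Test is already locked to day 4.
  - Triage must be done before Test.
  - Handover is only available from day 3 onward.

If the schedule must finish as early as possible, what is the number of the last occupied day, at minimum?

The precedence chain requires at least 2 distinct days.
With at most 1 per day and 7 tasks, at least 7 days are needed.
Test can't be placed before day 4, so the schedule must run through at least day 4.
7 works (last occupied day: day 7): for example Review=day 2; Prototype=day 7; Scope=day 6; Test=day 4; Triage=day 1; QA=day 5; Handover=day 3.

7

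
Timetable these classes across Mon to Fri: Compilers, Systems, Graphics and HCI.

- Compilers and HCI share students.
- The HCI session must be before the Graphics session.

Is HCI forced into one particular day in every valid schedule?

HCI can be Mon (e.g. Compilers in Tue; Graphics in Tue; HCI in Mon; Systems in Mon) or Tue (e.g. Graphics in Wed; Compilers in Mon; HCI in Tue; Systems in Mon).

No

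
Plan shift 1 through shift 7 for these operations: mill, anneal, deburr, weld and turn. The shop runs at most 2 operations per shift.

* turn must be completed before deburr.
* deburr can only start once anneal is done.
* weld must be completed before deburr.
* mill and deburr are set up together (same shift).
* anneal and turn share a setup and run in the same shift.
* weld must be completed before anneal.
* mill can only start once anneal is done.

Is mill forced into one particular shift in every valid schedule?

No

mill can be shift 3 (e.g. turn -> shift 2, deburr -> shift 3, anneal -> shift 2, mill -> shift 3, weld -> shift 1) or shift 4 (e.g. weld=shift 1; deburr=shift 4; mill=shift 4; anneal=shift 2; turn=shift 2).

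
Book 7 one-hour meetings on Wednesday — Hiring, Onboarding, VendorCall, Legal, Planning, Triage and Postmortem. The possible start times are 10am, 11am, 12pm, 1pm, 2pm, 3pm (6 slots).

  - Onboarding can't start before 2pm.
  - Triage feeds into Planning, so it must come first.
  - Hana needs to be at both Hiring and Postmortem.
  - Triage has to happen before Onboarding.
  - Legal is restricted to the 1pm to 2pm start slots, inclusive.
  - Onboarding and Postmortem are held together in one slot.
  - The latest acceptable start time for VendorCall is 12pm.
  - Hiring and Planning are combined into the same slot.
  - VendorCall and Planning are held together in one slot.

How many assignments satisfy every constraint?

Splitting on Hiring: it can be 11am (4), 12pm (8). Listing each branch's schedules as (Onboarding, VendorCall, Legal, Planning, Triage, Postmortem):
Hiring=11am: (2pm,11am,1pm,11am,10am,2pm) (2pm,11am,2pm,11am,10am,2pm) (3pm,11am,1pm,11am,10am,3pm) (3pm,11am,2pm,11am,10am,3pm) — 4.
Hiring=12pm: (2pm,12pm,1pm,12pm,10am,2pm) (2pm,12pm,1pm,12pm,11am,2pm) (2pm,12pm,2pm,12pm,10am,2pm) (2pm,12pm,2pm,12pm,11am,2pm) (3pm,12pm,1pm,12pm,10am,3pm) (3pm,12pm,1pm,12pm,11am,3pm) (3pm,12pm,2pm,12pm,10am,3pm) (3pm,12pm,2pm,12pm,11am,3pm) — 8.
Summing: 4 + 8 = 12.

12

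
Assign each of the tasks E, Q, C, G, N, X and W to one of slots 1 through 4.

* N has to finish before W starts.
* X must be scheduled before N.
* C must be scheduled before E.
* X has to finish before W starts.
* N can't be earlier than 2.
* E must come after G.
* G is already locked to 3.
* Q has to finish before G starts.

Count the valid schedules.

Splitting on Q: it can be 1 (12), 2 (12). Listing each branch's schedules as (E, C, G, N, X, W):
Q=1: (4,1,3,2,1,3) (4,1,3,2,1,4) (4,1,3,3,1,4) (4,1,3,3,2,4) (4,2,3,2,1,3) (4,2,3,2,1,4) (4,2,3,3,1,4) (4,2,3,3,2,4) (4,3,3,2,1,3) (4,3,3,2,1,4) (4,3,3,3,1,4) (4,3,3,3,2,4) — 12.
Q=2: (4,1,3,2,1,3) (4,1,3,2,1,4) (4,1,3,3,1,4) (4,1,3,3,2,4) (4,2,3,2,1,3) (4,2,3,2,1,4) (4,2,3,3,1,4) (4,2,3,3,2,4) (4,3,3,2,1,3) (4,3,3,2,1,4) (4,3,3,3,1,4) (4,3,3,3,2,4) — 12.
Summing: 12 + 12 = 24.

24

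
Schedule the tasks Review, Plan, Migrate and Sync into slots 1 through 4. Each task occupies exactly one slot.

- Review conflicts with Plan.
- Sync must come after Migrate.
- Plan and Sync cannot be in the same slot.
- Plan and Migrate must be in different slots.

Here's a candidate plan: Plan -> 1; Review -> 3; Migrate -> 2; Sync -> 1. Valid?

No — it violates: Plan and Sync cannot be in the same slot

Sync must come after Migrate — violated.
Review conflicts with Plan — holds.
Plan and Migrate must be in different slots — holds.
Plan and Sync cannot be in the same slot — violated.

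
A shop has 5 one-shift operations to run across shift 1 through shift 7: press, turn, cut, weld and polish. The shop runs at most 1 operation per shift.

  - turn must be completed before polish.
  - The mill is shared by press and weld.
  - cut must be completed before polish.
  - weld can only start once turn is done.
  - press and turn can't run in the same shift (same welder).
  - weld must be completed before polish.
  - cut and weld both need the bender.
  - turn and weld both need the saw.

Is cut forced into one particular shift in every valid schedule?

No

cut can be shift 1 (e.g. cut -> shift 1, polish -> shift 4, weld -> shift 3, turn -> shift 2, press -> shift 5) or shift 2 (e.g. polish=shift 4; press=shift 5; cut=shift 2; turn=shift 1; weld=shift 3).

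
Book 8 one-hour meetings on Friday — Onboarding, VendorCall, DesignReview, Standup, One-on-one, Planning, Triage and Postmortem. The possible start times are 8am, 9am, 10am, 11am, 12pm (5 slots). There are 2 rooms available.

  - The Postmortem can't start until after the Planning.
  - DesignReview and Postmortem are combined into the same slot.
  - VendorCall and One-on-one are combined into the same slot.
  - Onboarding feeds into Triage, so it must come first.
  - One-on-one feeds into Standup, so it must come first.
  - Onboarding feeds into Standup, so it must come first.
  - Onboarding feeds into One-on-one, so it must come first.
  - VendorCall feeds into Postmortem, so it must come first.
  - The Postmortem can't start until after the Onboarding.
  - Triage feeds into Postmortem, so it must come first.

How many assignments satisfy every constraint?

Splitting on Onboarding: it can be 8am (20), 9am (2). Listing each branch's schedules as (VendorCall, DesignReview, Standup, One-on-one, Planning, Triage, Postmortem):
Onboarding=8am: (9am,11am,10am,9am,8am,10am,11am) (9am,11am,12pm,9am,8am,10am,11am) (9am,11am,12pm,9am,10am,10am,11am) (9am,12pm,10am,9am,8am,10am,12pm) (9am,12pm,10am,9am,8am,11am,12pm) (9am,12pm,10am,9am,10am,11am,12pm) (9am,12pm,10am,9am,11am,10am,12pm) (9am,12pm,10am,9am,11am,11am,12pm) (9am,12pm,11am,9am,8am,10am,12pm) (9am,12pm,11am,9am,8am,11am,12pm) (9am,12pm,11am,9am,10am,10am,12pm) (9am,12pm,11am,9am,10am,11am,12pm) (9am,12pm,11am,9am,11am,10am,12pm) (10am,11am,12pm,10am,8am,9am,11am) (10am,11am,12pm,10am,9am,9am,11am) (10am,12pm,11am,10am,8am,9am,12pm) (10am,12pm,11am,10am,8am,11am,12pm) (10am,12pm,11am,10am,9am,9am,12pm) (10am,12pm,11am,10am,9am,11am,12pm) (10am,12pm,11am,10am,11am,9am,12pm) — 20.
Onboarding=9am: (10am,12pm,11am,10am,8am,11am,12pm) (10am,12pm,11am,10am,9am,11am,12pm) — 2.
Summing: 20 + 2 = 22.

22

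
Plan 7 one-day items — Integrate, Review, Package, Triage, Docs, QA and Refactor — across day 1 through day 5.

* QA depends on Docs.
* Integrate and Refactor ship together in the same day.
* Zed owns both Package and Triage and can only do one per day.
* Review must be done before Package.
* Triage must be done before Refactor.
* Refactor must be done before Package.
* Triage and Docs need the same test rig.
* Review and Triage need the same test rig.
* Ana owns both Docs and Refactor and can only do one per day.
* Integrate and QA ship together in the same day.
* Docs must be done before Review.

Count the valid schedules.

Splitting on Integrate: it can be day 3 (6), day 4 (9). Listing each branch's schedules as (Review, Package, Triage, Docs, QA, Refactor) by day number:
Integrate=day 3: (3,4,1,2,3,3) (3,4,2,1,3,3) (3,5,1,2,3,3) (3,5,2,1,3,3) (4,5,1,2,3,3) (4,5,2,1,3,3) — 6.
Integrate=day 4: (2,5,3,1,4,4) (3,5,1,2,4,4) (3,5,2,1,4,4) (4,5,1,2,4,4) (4,5,1,3,4,4) (4,5,2,1,4,4) (4,5,2,3,4,4) (4,5,3,1,4,4) (4,5,3,2,4,4) — 9.
Summing: 6 + 9 = 15.

15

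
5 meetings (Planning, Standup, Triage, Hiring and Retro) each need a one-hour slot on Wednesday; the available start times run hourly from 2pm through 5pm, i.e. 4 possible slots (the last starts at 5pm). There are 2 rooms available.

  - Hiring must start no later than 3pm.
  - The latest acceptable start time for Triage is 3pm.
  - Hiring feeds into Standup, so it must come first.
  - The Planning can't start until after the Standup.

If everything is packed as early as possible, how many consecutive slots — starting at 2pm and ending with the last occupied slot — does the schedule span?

3

The precedence chain requires at least 3 distinct slots.
With at most 2 per slot and 5 meetings, at least 3 slots are needed.
3 works (last occupied slot: 4pm): for example Retro in 3pm, Triage in 2pm, Planning in 4pm, Hiring in 2pm, Standup in 3pm.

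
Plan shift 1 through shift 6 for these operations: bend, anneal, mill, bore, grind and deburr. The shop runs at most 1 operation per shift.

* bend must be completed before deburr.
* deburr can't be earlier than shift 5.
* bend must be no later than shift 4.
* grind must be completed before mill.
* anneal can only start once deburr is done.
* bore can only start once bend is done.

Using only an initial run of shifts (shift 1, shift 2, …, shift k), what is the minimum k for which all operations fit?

6 shifts

The precedence chain requires at least 3 distinct shifts.
With at most 1 per shift and 6 operations, at least 6 shifts are needed.
Propagating the time windows through the other constraints, anneal can't land before shift 6, so the schedule must run through at least shift 6.
6 works (last occupied shift: shift 6): for example mill=shift 3; grind=shift 2; deburr=shift 5; bend=shift 1; bore=shift 4; anneal=shift 6.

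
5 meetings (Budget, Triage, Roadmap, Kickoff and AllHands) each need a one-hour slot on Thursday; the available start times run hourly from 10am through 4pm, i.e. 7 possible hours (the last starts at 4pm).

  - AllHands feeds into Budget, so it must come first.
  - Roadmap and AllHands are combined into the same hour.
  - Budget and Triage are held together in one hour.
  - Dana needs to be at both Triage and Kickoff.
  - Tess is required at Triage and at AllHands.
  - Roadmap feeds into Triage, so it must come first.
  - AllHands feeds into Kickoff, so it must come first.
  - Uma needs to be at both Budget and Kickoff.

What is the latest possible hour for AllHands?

Downstream work caps AllHands at 3pm.
AllHands at 2pm is achievable: Roadmap=2pm, AllHands=2pm, Budget=3pm, Kickoff=4pm, Triage=3pm.
Nothing later works — the conflict constraints rule out every hour after 2pm.

2pm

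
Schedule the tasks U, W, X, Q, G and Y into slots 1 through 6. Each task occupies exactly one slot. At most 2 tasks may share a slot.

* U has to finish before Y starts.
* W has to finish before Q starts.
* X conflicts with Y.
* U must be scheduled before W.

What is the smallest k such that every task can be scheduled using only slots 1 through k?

The precedence chain requires at least 3 distinct slots.
With at most 2 per slot and 6 tasks, at least 3 slots are needed.
3 works (last occupied slot: 3): for example G -> 3, W -> 2, Y -> 2, U -> 1, X -> 1, Q -> 3.

3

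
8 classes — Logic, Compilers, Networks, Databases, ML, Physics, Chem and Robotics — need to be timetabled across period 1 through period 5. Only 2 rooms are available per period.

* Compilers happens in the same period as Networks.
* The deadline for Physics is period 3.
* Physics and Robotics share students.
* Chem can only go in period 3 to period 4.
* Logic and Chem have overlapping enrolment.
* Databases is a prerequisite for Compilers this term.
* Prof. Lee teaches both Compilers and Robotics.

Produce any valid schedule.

Robotics -> period 4; Physics -> period 1; Compilers -> period 2; Networks -> period 2; Chem -> period 3; ML -> period 3; Logic -> period 4; Databases -> period 1

Checking: Databases(period 1) before Compilers(period 2); Compilers(period 2) != Robotics(period 4); Physics(period 1) != Robotics(period 4); Logic(period 4) != Chem(period 3); Compilers = Networks = period 2; Chem=period 3 in [period 3,period 4]; Physics=period 1 in [period 1,period 3]; max 2 per period (cap 2).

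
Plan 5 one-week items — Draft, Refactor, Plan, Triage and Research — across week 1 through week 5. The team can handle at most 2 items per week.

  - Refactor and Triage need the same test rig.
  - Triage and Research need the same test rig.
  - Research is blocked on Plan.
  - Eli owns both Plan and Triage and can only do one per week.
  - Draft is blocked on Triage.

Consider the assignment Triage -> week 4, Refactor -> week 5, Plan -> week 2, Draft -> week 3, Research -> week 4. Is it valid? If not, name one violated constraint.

Research is blocked on Plan — holds.
Triage and Research need the same test rig — violated.
Draft is blocked on Triage — violated.
Eli owns both Plan and Triage and can only do one per week — holds.
The team can handle at most 2 items per week — holds.
Refactor and Triage need the same test rig — holds.

No — it violates: Draft is blocked on Triage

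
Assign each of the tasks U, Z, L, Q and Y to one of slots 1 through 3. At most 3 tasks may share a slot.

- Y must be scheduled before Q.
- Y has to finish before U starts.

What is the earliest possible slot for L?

L at 1 is achievable: U in 2; L in 1; Y in 1; Z in 1; Q in 2.

1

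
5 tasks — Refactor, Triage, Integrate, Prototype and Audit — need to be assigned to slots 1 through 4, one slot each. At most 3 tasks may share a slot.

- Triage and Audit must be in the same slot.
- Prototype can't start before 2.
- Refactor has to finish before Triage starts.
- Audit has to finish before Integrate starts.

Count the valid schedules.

12

Splitting on Refactor: it can be 1 (9), 2 (3). Listing each branch's schedules as (Triage, Integrate, Prototype, Audit):
Refactor=1: (2,3,2,2) (2,3,3,2) (2,3,4,2) (2,4,2,2) (2,4,3,2) (2,4,4,2) (3,4,2,3) (3,4,3,3) (3,4,4,3) — 9.
Refactor=2: (3,4,2,3) (3,4,3,3) (3,4,4,3) — 3.
Summing: 9 + 3 = 12.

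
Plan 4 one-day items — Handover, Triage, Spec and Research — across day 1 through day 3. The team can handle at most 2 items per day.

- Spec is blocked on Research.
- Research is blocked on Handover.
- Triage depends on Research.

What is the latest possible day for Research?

Precedence pushes Research to at least day 2; downstream work caps Research at day 2.
Research at day 2 is achievable: Triage=day 3; Spec=day 3; Research=day 2; Handover=day 1.

day 2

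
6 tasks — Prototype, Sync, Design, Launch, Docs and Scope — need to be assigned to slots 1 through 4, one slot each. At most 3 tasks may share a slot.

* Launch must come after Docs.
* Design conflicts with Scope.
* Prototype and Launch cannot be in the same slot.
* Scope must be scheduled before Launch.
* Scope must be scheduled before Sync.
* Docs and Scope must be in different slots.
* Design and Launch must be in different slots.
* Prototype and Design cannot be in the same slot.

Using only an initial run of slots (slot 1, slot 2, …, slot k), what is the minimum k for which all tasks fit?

The precedence chain requires at least 2 distinct slots.
With at most 3 per slot and 6 tasks, at least 2 slots are needed.
Could 2 slots be enough, i.e. nothing placed later than 2? No: Launch must come after Docs (at 1 or later) → {2}; Docs must come before Launch (at 2 or earlier) → {1}; Sync must come after Scope (at 1 or later) → {2}; Scope must come before Sync (at 2 or earlier) → {1}; Scope can't share with Docs (1) → nothing is left.
So 2 slots is not enough.
3 works (last occupied slot: 3): for example Scope=1, Launch=3, Prototype=1, Docs=2, Sync=2, Design=2.

3 slots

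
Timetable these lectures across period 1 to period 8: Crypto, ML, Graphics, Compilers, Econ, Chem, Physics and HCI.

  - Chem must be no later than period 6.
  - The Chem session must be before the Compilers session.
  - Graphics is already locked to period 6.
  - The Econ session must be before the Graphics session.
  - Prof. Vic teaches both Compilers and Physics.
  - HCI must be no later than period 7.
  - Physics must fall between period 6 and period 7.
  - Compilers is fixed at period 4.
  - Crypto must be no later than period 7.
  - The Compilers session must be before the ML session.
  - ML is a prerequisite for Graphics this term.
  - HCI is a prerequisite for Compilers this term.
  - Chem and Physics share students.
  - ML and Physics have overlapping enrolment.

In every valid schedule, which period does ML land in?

Compilers is fixed at period 4 and must come before ML, so ML is at least period 5.
Graphics is fixed at period 6 and must come after ML, so ML is at most period 5.
So ML must be period 5.

period 5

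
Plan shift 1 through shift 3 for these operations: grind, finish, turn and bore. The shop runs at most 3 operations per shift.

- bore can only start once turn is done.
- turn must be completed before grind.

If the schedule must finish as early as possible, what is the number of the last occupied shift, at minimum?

shift 2

The precedence chain requires at least 2 distinct shifts.
With at most 3 per shift and 4 operations, at least 2 shifts are needed.
2 works (last occupied shift: shift 2): for example finish -> shift 1; turn -> shift 1; bore -> shift 2; grind -> shift 2.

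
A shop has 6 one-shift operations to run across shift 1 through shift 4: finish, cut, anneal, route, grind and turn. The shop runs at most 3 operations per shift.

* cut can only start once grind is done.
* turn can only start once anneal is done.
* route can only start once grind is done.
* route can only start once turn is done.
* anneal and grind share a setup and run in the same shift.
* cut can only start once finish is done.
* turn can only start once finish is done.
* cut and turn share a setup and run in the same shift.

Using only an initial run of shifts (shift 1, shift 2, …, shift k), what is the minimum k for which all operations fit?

3 shifts

The precedence chain requires at least 3 distinct shifts.
With at most 3 per shift and 6 operations, at least 2 shifts are needed.
3 works (last occupied shift: shift 3): for example turn=shift 2; anneal=shift 1; cut=shift 2; route=shift 3; grind=shift 1; finish=shift 1.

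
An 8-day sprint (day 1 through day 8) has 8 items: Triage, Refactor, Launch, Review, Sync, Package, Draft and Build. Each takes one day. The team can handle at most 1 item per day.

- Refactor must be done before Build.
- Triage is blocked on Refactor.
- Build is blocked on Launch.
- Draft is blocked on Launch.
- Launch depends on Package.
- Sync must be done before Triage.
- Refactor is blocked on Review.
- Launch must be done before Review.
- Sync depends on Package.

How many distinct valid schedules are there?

52

Splitting on Triage: it can be day 6 (8), day 7 (20), day 8 (24). Listing each branch's schedules as (Refactor, Launch, Review, Sync, Package, Draft, Build) by day number:
Triage=day 6: (4,2,3,5,1,7,8) (4,2,3,5,1,8,7) (5,2,3,4,1,7,8) (5,2,3,4,1,8,7) (5,2,4,3,1,7,8) (5,2,4,3,1,8,7) (5,3,4,2,1,7,8) (5,3,4,2,1,8,7) — 8.
Triage=day 7: (4,2,3,5,1,6,8) (4,2,3,5,1,8,6) (4,2,3,6,1,5,8) (4,2,3,6,1,8,5) (5,2,3,4,1,6,8) (5,2,3,4,1,8,6) (5,2,3,6,1,4,8) (5,2,4,3,1,6,8) (5,2,4,3,1,8,6) (5,2,4,6,1,3,8) (5,3,4,2,1,6,8) (5,3,4,2,1,8,6) (6,2,3,4,1,5,8) (6,2,3,5,1,4,8) (6,2,4,3,1,5,8) (6,2,4,5,1,3,8) (6,2,5,3,1,4,8) (6,2,5,4,1,3,8) (6,3,4,2,1,5,8) (6,3,5,2,1,4,8) — 20.
Triage=day 8: (4,2,3,5,1,6,7) (4,2,3,5,1,7,6) (4,2,3,6,1,5,7) (4,2,3,6,1,7,5) (4,2,3,7,1,5,6) (4,2,3,7,1,6,5) (5,2,3,4,1,6,7) (5,2,3,4,1,7,6) (5,2,3,6,1,4,7) (5,2,3,7,1,4,6) (5,2,4,3,1,6,7) (5,2,4,3,1,7,6) (5,2,4,6,1,3,7) (5,2,4,7,1,3,6) (5,3,4,2,1,6,7) (5,3,4,2,1,7,6) (6,2,3,4,1,5,7) (6,2,3,5,1,4,7) (6,2,4,3,1,5,7) (6,2,4,5,1,3,7) (6,2,5,3,1,4,7) (6,2,5,4,1,3,7) (6,3,4,2,1,5,7) (6,3,5,2,1,4,7) — 24.
Summing: 8 + 20 + 24 = 52.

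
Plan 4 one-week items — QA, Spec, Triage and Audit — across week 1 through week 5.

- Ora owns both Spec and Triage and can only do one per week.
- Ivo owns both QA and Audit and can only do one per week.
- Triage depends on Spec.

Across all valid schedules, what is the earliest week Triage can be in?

week 2

Precedence pushes Triage to at least week 2.
Triage at week 2 is achievable: Triage=week 2, Spec=week 1, QA=week 1, Audit=week 2.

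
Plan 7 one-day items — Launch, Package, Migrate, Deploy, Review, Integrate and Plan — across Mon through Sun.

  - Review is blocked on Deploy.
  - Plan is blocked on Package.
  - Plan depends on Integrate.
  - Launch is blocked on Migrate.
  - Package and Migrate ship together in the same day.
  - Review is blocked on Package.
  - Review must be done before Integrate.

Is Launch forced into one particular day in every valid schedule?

Launch can be Tue (e.g. Migrate in Mon, Launch in Tue, Package in Mon, Review in Tue, Deploy in Mon, Integrate in Wed, Plan in Thu) or Wed (e.g. Plan in Thu, Integrate in Wed, Deploy in Mon, Launch in Wed, Migrate in Mon, Package in Mon, Review in Tue).

No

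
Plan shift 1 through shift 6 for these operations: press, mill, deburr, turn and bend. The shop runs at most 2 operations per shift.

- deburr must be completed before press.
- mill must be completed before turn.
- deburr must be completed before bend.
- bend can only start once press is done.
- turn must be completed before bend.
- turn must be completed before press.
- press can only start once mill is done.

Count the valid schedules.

Splitting on press: it can be shift 3 (6), shift 4 (18), shift 5 (24). Listing each branch's schedules as (mill, deburr, turn, bend) by shift number:
press=shift 3: (1,1,2,4) (1,1,2,5) (1,1,2,6) (1,2,2,4) (1,2,2,5) (1,2,2,6) — 6.
press=shift 4: (1,1,2,5) (1,1,2,6) (1,1,3,5) (1,1,3,6) (1,2,2,5) (1,2,2,6) (1,2,3,5) (1,2,3,6) (1,3,2,5) (1,3,2,6) (1,3,3,5) (1,3,3,6) (2,1,3,5) (2,1,3,6) (2,2,3,5) (2,2,3,6) (2,3,3,5) (2,3,3,6) — 18.
press=shift 5: (1,1,2,6) (1,1,3,6) (1,1,4,6) (1,2,2,6) (1,2,3,6) (1,2,4,6) (1,3,2,6) (1,3,3,6) (1,3,4,6) (1,4,2,6) (1,4,3,6) (1,4,4,6) (2,1,3,6) (2,1,4,6) (2,2,3,6) (2,2,4,6) (2,3,3,6) (2,3,4,6) (2,4,3,6) (2,4,4,6) (3,1,4,6) (3,2,4,6) (3,3,4,6) (3,4,4,6) — 24.
Summing: 6 + 18 + 24 = 48.

48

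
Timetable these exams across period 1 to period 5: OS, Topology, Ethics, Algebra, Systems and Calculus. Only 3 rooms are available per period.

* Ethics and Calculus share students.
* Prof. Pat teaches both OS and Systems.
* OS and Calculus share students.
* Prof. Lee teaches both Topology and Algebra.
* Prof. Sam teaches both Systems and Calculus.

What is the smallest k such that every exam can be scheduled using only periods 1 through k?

3

With at most 3 per period and 6 exams, at least 2 periods are needed.
Could 2 periods be enough, i.e. nothing placed later than period 2? No: OS, Systems and Calculus must all be in different periods (OS/Systems can't share; OS/Calculus can't share; Systems/Calculus can't share), but only 2 periods are available: 3 exams can't fit in 2 distinct periods.
So 2 periods is not enough.
3 works (last occupied period: period 3): for example OS=period 1, Topology=period 1, Systems=period 2, Calculus=period 3, Ethics=period 1, Algebra=period 2.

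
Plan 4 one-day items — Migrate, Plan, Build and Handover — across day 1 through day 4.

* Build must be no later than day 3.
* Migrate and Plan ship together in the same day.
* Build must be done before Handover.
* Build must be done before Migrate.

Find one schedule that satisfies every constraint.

Handover in day 2; Plan in day 2; Migrate in day 2; Build in day 1

Checking: Build(day 1) before Migrate(day 2); Build(day 1) before Handover(day 2); Migrate = Plan = day 2; Build=day 1 in [day 1,day 3].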